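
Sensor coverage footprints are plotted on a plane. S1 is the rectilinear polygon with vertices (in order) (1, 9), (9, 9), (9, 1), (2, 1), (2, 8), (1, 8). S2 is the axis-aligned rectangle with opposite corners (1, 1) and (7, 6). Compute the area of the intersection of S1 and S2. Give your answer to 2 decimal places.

The intersection is the polygon with vertices (2,1), (2,6), (7,6), (7,1).
By the shoelace formula its area is 25.00.

25.00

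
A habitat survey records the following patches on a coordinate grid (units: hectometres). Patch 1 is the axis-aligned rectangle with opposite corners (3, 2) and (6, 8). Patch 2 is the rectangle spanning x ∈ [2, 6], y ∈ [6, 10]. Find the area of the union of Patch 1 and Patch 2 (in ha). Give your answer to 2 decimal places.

By inclusion–exclusion:
Individual areas: |Patch 1| = 18, |Patch 2| = 16.
|Patch 1∩Patch 2|: x∈[3,6], y∈[6,8] → 3·2 = 6.
|Patch 1 ∪ Patch 2| = 34 − 6 = 28.00.

28.00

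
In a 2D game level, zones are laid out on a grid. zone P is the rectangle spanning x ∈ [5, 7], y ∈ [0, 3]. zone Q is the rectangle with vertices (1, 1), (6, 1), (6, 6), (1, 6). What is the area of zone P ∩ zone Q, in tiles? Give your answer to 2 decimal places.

|zone P∩zone Q|: x∈[5,6], y∈[1,3] → 1·2 = 2.

2.00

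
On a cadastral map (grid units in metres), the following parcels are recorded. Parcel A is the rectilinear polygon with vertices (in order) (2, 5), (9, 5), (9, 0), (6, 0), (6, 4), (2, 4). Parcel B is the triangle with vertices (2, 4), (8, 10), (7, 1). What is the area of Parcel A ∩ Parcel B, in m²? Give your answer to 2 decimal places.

8.09

The intersection is the polygon with vertices (7.444,5), (7,1), (6,1.6), (6,4), (2,4), (3,5).
By the shoelace formula its area is 8.09.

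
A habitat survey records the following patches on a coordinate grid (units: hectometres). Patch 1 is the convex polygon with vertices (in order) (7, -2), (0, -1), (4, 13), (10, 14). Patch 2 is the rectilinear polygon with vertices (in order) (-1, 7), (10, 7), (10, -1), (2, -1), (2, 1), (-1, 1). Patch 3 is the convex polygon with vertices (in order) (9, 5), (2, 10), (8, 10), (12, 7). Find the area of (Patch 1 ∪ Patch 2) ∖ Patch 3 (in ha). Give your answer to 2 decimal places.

|Patch 1 ∪ Patch 2| = 128.5714.
|(Patch 1 ∪ Patch 2) ∩ Patch 3| = 18.1718.
|(Patch 1 ∪ Patch 2) ∖ Patch 3| = 128.5714 − 18.1718 = 110.40.

110.40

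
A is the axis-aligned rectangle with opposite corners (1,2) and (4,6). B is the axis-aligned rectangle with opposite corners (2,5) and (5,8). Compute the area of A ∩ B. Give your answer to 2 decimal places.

2.00

|A∩B|: x∈[2,4], y∈[5,6] → 2·1 = 2.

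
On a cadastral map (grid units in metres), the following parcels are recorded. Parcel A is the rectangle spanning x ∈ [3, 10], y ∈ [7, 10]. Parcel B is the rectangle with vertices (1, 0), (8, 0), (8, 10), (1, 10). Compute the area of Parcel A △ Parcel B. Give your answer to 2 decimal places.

|Parcel A∩Parcel B|: x∈[3,8], y∈[7,10] → 5·3 = 15.
|Parcel A △ Parcel B| = |Parcel A| + |Parcel B| − 2·|Parcel A∩Parcel B| = 21 + 70 − 30 = 61.00.

61.00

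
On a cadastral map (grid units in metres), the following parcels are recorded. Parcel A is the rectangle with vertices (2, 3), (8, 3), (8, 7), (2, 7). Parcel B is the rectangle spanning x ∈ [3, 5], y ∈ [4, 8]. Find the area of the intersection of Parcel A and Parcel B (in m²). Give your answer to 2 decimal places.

|Parcel A∩Parcel B|: x∈[3,5], y∈[4,7] → 2·3 = 6.

6.00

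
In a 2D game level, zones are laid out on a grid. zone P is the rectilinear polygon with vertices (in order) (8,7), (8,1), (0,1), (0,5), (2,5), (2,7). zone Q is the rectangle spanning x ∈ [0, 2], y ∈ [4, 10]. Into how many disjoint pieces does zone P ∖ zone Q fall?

1

zone P ∖ zone Q is a single connected region.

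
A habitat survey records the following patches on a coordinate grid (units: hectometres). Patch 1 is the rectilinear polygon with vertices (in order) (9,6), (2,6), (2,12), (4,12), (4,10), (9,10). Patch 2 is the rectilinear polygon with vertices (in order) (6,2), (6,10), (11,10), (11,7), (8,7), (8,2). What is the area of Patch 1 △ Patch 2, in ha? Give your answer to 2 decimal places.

35.00

|Patch 1| = 32, |Patch 2| = 25, |Patch 1∩Patch 2| = 11.
|Patch 1 △ Patch 2| = |Patch 1| + |Patch 2| − 2·|Patch 1∩Patch 2| = 32 + 25 − 22 = 35.00.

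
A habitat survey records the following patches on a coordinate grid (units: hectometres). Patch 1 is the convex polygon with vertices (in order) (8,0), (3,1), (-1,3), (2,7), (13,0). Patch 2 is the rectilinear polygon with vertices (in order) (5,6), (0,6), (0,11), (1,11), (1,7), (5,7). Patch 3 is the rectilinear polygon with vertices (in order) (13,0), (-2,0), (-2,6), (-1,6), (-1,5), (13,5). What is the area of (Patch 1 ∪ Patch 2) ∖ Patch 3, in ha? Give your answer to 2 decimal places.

12.48

|Patch 1 ∪ Patch 2| = 50.8393.
|(Patch 1 ∪ Patch 2) ∩ Patch 3| = 38.3571.
|(Patch 1 ∪ Patch 2) ∖ Patch 3| = 50.8393 − 38.3571 = 12.48.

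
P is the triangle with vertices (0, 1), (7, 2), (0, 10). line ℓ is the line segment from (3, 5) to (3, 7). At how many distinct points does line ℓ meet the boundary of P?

The segment meets the boundary at (3,6.571).

1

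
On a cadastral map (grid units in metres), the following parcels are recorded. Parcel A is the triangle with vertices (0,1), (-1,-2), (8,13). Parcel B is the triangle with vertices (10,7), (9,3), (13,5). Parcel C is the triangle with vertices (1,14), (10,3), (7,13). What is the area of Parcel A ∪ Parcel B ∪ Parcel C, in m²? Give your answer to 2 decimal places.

By inclusion–exclusion:
Individual areas: |Parcel A| = 6, |Parcel B| = 7, |Parcel C| = 28.5.
|Parcel A∩Parcel B| = 0.
|Parcel A∩Parcel C| = 0.5666.
|Parcel B∩Parcel C| = 0.401.
|Parcel A∩Parcel B∩Parcel C| = 0.
|Parcel A ∪ Parcel B ∪ Parcel C| = 41.5 − 0.9676 + 0 = 40.53.

40.53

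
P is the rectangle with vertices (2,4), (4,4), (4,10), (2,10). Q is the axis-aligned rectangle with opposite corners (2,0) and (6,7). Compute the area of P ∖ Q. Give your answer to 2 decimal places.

6.00

|P∩Q|: x∈[2,4], y∈[4,7] → 2·3 = 6.
|P| = 12.
|P ∖ Q| = |P| − |P∩Q| = 12 − 6 = 6.00.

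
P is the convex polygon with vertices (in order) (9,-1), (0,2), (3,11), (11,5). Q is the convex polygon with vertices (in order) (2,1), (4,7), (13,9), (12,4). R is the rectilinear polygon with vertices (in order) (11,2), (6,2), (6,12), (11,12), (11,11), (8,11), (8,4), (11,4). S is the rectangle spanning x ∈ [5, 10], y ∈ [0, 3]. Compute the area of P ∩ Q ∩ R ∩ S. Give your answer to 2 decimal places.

1.07

The intersection is the polygon with vertices (6,2.2), (6,3), (8.667,3).
By the shoelace formula its area is 1.07.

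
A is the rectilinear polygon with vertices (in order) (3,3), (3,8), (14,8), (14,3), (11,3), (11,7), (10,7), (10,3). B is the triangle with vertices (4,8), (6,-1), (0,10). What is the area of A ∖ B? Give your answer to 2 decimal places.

43.84

|A| = 51, |A∩B| = 7.1641.
|A ∖ B| = |A| − |A∩B| = 51 − 7.1641 = 43.84.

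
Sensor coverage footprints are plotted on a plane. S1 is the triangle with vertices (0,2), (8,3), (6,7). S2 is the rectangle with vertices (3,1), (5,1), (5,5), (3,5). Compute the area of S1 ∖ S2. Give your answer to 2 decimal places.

|S1| = 17, |S1∩S2| = 4.85.
|S1 ∖ S2| = |S1| − |S1∩S2| = 17 − 4.85 = 12.15.

12.15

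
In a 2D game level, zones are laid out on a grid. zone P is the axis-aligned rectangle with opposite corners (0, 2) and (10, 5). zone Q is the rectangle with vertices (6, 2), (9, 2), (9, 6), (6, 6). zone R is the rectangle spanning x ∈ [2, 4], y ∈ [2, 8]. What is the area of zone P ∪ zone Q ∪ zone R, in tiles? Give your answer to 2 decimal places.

By inclusion–exclusion:
Individual areas: |zone P| = 30, |zone Q| = 12, |zone R| = 12.
|zone P∩zone Q|: x∈[6,9], y∈[2,5] → 3·3 = 9.
|zone P∩zone R|: x∈[2,4], y∈[2,5] → 2·3 = 6.
|zone Q∩zone R| = 0 (no overlap).
|zone P∩zone Q∩zone R| = 0.
|zone P ∪ zone Q ∪ zone R| = 54 − 15 + 0 = 39.00.

39.00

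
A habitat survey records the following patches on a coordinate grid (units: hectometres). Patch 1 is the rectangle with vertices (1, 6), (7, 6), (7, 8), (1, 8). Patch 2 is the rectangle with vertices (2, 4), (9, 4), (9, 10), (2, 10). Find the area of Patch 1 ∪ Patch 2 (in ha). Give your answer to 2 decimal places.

By inclusion–exclusion:
Individual areas: |Patch 1| = 12, |Patch 2| = 42.
|Patch 1∩Patch 2|: x∈[2,7], y∈[6,8] → 5·2 = 10.
|Patch 1 ∪ Patch 2| = 54 − 10 = 44.00.

44.00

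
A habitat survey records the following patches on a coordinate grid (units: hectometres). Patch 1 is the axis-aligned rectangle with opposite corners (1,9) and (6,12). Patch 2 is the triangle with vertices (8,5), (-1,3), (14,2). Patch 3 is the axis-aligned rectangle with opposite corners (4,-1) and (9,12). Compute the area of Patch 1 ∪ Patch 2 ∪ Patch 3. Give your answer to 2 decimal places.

By inclusion–exclusion:
Individual areas: |Patch 1| = 15, |Patch 2| = 19.5, |Patch 3| = 65.
|Patch 1∩Patch 2| = 0.
|Patch 1∩Patch 3|: x∈[4,6], y∈[9,12] → 2·3 = 6.
|Patch 2∩Patch 3| = 10.4722.
|Patch 1∩Patch 2∩Patch 3| = 0.
|Patch 1 ∪ Patch 2 ∪ Patch 3| = 99.5 − 16.4722 + 0 = 83.03.

83.03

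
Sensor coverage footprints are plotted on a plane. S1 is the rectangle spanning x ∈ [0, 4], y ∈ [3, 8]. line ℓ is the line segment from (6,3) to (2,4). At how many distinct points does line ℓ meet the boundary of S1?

1

The segment meets the boundary at (4,3.5).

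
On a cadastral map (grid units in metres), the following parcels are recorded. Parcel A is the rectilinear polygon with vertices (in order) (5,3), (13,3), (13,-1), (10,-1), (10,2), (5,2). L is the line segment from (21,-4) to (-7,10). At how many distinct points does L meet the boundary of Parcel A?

4

The segment meets the boundary at (9,2), (7,3), (10,1.5), (13,0).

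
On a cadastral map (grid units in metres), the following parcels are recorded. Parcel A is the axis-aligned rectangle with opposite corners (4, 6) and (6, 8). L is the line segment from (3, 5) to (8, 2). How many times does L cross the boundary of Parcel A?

The segment lies entirely outside Parcel A and never meets its boundary.

0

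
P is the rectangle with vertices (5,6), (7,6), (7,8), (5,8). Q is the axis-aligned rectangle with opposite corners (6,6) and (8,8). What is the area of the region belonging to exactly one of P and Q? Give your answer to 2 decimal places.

|P∩Q|: x∈[6,7], y∈[6,8] → 1·2 = 2.
|P △ Q| = |P| + |Q| − 2·|P∩Q| = 4 + 4 − 4 = 4.00.

4.00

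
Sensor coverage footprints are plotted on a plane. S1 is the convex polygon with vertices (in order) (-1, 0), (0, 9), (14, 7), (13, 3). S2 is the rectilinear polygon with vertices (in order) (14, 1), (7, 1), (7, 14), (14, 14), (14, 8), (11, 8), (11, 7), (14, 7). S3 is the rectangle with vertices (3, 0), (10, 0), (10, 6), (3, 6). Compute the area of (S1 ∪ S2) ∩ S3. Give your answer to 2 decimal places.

The region (S1 ∪ S2) ∩ S3 is the polygon with vertices (7,1), (7,1.714), (3,0.857), (3,6), (10,6), (10,1).
By the shoelace formula its area is 33.86.

33.86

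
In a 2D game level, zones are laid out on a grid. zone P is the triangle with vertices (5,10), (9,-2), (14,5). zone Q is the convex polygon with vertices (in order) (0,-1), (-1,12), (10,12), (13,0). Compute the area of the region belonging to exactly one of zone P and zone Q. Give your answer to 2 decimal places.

118.61

|zone P| = 44, |zone Q| = 151, |zone P∩zone Q| = 38.1943.
|zone P △ zone Q| = |zone P| + |zone Q| − 2·|zone P∩zone Q| = 44 + 151 − 76.3885 = 118.61.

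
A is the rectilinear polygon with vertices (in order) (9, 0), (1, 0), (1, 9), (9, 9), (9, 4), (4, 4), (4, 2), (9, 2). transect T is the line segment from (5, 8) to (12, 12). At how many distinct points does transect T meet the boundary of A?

1

The segment meets the boundary at (6.75,9).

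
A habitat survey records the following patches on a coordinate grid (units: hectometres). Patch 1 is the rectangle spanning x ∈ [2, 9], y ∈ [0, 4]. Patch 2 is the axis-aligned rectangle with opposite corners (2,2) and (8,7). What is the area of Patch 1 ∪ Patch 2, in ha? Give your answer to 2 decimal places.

46.00

By inclusion–exclusion:
Individual areas: |Patch 1| = 28, |Patch 2| = 30.
|Patch 1∩Patch 2|: x∈[2,8], y∈[2,4] → 6·2 = 12.
|Patch 1 ∪ Patch 2| = 58 − 12 = 46.00.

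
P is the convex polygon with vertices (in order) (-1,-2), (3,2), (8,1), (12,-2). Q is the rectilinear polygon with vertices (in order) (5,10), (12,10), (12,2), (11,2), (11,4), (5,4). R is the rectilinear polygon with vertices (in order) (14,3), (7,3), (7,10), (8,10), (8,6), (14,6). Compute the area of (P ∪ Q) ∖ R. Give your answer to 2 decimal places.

60.50

|P ∪ Q| = 75.5.
|(P ∪ Q) ∩ R| = 15.
|(P ∪ Q) ∖ R| = 75.5 − 15 = 60.50.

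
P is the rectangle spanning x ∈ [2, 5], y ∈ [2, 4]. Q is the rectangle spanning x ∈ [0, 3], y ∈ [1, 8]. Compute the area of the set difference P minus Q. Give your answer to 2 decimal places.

|P∩Q|: x∈[2,3], y∈[2,4] → 1·2 = 2.
|P| = 6.
|P ∖ Q| = |P| − |P∩Q| = 6 − 2 = 4.00.

4.00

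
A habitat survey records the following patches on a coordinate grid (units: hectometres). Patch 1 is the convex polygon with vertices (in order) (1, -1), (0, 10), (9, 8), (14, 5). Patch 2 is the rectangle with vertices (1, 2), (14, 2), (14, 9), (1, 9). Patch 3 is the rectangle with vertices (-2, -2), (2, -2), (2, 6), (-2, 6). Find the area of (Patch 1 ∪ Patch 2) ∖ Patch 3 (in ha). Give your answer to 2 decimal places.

98.50

|Patch 1 ∪ Patch 2| = 107.5.
|(Patch 1 ∪ Patch 2) ∩ Patch 3| = 8.9965.
|(Patch 1 ∪ Patch 2) ∖ Patch 3| = 107.5 − 8.9965 = 98.50.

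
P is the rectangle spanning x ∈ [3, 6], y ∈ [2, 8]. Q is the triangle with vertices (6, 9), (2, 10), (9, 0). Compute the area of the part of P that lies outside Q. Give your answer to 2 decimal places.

|P| = 18, |P∩Q| = 4.8286.
|P ∖ Q| = |P| − |P∩Q| = 18 − 4.8286 = 13.17.

13.17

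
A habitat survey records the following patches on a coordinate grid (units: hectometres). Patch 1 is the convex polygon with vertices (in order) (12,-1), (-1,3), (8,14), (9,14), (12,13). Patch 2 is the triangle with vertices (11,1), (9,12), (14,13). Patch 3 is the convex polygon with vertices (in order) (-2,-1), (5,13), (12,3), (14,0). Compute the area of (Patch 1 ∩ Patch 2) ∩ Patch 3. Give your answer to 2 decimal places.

2.53

The region (Patch 1 ∩ Patch 2) ∩ Patch 3 is the polygon with vertices (11,1), (10.158,5.632), (11.632,3.526).
By the shoelace formula its area is 2.53.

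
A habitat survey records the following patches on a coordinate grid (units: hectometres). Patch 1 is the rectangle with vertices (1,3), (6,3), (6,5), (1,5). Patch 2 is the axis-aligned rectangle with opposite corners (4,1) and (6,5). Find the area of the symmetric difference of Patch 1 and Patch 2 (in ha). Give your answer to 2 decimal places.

|Patch 1∩Patch 2|: x∈[4,6], y∈[3,5] → 2·2 = 4.
|Patch 1 △ Patch 2| = |Patch 1| + |Patch 2| − 2·|Patch 1∩Patch 2| = 10 + 8 − 8 = 10.00.

10.00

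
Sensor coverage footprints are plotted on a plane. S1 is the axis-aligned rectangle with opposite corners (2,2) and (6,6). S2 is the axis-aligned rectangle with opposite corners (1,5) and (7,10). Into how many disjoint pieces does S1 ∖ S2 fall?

S1 ∖ S2 is a single connected region.

1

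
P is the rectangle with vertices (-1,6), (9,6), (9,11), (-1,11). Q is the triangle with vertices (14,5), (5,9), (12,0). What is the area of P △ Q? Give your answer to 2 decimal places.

66.61

|P| = 50, |Q| = 26.5, |P∩Q| = 4.9444.
|P △ Q| = |P| + |Q| − 2·|P∩Q| = 50 + 26.5 − 9.8889 = 66.61.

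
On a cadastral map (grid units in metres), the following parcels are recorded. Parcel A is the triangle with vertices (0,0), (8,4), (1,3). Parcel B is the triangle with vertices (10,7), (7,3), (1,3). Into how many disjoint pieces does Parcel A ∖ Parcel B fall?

2

Parcel A ∖ Parcel B splits into 2 disjoint pieces (area 7.5, area 0.02).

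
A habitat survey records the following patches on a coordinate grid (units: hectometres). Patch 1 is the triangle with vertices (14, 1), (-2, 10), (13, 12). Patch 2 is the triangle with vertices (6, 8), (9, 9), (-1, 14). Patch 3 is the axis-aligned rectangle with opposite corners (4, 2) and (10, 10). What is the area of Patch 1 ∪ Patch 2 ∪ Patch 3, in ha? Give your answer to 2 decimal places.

By inclusion–exclusion:
Individual areas: |Patch 1| = 83.5, |Patch 2| = 12.5, |Patch 3| = 48.
|Patch 1∩Patch 2| = 8.2439.
|Patch 1∩Patch 3| = 30.375.
|Patch 2∩Patch 3| = 5.7857.
|Patch 1∩Patch 2∩Patch 3| = 5.7857.
|Patch 1 ∪ Patch 2 ∪ Patch 3| = 144 − 44.4046 + 5.7857 = 105.38.

105.38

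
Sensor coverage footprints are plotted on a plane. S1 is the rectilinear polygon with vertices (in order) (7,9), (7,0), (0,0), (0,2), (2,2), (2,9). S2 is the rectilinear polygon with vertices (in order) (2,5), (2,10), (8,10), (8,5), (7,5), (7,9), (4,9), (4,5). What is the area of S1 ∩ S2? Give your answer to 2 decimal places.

8.00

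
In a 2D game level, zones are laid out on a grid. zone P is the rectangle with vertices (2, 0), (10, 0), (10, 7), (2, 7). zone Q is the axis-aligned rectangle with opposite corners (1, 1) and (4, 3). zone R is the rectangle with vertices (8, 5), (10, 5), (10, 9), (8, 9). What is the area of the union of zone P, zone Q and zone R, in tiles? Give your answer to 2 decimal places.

By inclusion–exclusion:
Individual areas: |zone P| = 56, |zone Q| = 6, |zone R| = 8.
|zone P∩zone Q|: x∈[2,4], y∈[1,3] → 2·2 = 4.
|zone P∩zone R|: x∈[8,10], y∈[5,7] → 2·2 = 4.
|zone Q∩zone R| = 0 (no overlap).
|zone P∩zone Q∩zone R| = 0.
|zone P ∪ zone Q ∪ zone R| = 70 − 8 + 0 = 62.00.

62.00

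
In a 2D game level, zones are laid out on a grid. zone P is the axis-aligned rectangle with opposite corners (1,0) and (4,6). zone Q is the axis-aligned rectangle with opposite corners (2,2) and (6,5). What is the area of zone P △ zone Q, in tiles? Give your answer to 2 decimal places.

18.00

|zone P∩zone Q|: x∈[2,4], y∈[2,5] → 2·3 = 6.
|zone P △ zone Q| = |zone P| + |zone Q| − 2·|zone P∩zone Q| = 18 + 12 − 12 = 18.00.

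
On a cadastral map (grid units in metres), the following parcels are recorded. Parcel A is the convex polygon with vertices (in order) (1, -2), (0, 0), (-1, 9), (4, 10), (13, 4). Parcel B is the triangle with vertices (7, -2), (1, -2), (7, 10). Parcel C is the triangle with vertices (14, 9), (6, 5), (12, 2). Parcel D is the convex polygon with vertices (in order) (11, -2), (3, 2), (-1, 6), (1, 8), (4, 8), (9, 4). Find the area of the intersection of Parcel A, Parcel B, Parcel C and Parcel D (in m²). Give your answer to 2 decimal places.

The intersection is the polygon with vertices (6,5), (7,5.5), (7,4.5).
By the shoelace formula its area is 0.50.

0.50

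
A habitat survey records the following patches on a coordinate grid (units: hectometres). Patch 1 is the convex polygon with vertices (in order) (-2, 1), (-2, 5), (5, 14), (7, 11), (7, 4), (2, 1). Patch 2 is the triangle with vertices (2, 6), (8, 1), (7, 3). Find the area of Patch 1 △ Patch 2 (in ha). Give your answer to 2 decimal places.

75.11

|Patch 1| = 75, |Patch 2| = 3.5, |Patch 1∩Patch 2| = 1.6957.
|Patch 1 △ Patch 2| = |Patch 1| + |Patch 2| − 2·|Patch 1∩Patch 2| = 75 + 3.5 − 3.3915 = 75.11.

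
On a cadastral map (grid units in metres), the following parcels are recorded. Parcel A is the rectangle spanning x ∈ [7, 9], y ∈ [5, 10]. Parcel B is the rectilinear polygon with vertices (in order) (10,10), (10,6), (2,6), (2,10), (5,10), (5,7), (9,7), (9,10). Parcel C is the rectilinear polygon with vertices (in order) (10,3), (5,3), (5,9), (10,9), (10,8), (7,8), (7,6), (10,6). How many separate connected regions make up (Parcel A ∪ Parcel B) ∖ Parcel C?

3

(Parcel A ∪ Parcel B) ∖ Parcel C splits into 3 disjoint pieces (area 12, area 6, area 3).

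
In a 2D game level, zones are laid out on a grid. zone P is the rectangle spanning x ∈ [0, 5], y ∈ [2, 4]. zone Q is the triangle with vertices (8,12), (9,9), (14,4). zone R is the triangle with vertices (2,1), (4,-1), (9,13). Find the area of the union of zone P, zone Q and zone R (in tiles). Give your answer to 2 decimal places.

By inclusion–exclusion:
Individual areas: |zone P| = 10, |zone Q| = 5, |zone R| = 19.
|zone P∩zone Q| = 0.
|zone P∩zone R| = 3.6667.
|zone Q∩zone R| = 0.083.
|zone P∩zone Q∩zone R| = 0.
|zone P ∪ zone Q ∪ zone R| = 34 − 3.7497 + 0 = 30.25.

30.25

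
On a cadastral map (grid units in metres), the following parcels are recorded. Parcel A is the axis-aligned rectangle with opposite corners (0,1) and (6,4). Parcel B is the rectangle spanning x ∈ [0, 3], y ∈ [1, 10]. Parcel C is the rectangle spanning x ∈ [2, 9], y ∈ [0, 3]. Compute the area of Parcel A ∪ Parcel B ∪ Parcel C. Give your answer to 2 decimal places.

49.00

By inclusion–exclusion:
Individual areas: |Parcel A| = 18, |Parcel B| = 27, |Parcel C| = 21.
|Parcel A∩Parcel B|: x∈[0,3], y∈[1,4] → 3·3 = 9.
|Parcel A∩Parcel C|: x∈[2,6], y∈[1,3] → 4·2 = 8.
|Parcel B∩Parcel C|: x∈[2,3], y∈[1,3] → 1·2 = 2.
|Parcel A∩Parcel B∩Parcel C| = 2.
|Parcel A ∪ Parcel B ∪ Parcel C| = 66 − 19 + 2 = 49.00.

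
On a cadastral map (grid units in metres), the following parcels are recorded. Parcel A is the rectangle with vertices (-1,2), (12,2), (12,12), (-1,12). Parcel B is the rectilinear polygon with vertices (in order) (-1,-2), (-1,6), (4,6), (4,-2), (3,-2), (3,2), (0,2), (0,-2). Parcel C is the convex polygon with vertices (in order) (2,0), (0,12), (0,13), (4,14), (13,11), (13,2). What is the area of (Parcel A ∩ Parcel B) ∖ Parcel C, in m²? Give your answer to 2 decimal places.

|Parcel A ∩ Parcel B| = 20.
|(Parcel A ∩ Parcel B) ∩ Parcel C| = 10.6667.
|(Parcel A ∩ Parcel B) ∖ Parcel C| = 20 − 10.6667 = 9.33.

9.33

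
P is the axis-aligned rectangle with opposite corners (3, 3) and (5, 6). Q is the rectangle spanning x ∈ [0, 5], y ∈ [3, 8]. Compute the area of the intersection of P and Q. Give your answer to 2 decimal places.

6.00

|P∩Q|: x∈[3,5], y∈[3,6] → 2·3 = 6.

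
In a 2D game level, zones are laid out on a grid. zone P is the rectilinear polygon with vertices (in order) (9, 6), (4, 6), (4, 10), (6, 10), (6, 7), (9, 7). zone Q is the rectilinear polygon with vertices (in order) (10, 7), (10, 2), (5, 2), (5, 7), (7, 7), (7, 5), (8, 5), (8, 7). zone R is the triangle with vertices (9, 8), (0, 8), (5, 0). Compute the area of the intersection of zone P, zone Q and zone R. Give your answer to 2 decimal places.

2.25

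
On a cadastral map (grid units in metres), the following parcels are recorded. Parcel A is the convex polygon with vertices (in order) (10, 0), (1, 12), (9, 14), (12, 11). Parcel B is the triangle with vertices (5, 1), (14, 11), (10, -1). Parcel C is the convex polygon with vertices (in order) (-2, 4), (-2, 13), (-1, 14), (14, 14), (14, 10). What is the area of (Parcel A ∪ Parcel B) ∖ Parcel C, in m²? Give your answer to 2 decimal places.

48.02

|Parcel A ∪ Parcel B| = 96.8137.
|(Parcel A ∪ Parcel B) ∩ Parcel C| = 48.7936.
|(Parcel A ∪ Parcel B) ∖ Parcel C| = 96.8137 − 48.7936 = 48.02.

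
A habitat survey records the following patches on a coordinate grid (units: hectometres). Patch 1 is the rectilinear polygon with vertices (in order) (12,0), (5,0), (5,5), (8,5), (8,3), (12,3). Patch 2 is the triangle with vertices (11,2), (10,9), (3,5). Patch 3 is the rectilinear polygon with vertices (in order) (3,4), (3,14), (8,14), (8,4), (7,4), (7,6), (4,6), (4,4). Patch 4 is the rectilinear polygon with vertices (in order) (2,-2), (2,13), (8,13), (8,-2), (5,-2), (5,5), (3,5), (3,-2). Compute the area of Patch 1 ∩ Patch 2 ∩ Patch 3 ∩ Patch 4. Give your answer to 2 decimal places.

1.00

The intersection is the polygon with vertices (8,4), (7,4), (7,5), (8,5).
By the shoelace formula its area is 1.00.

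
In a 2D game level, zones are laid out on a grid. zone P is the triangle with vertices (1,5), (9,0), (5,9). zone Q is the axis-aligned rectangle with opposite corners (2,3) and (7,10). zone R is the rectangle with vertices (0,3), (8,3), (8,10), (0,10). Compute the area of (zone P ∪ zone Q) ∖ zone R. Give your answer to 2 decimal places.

5.20

|zone P ∪ zone Q| = 41.5125.
|(zone P ∪ zone Q) ∩ zone R| = 36.3125.
|(zone P ∪ zone Q) ∖ zone R| = 41.5125 − 36.3125 = 5.20.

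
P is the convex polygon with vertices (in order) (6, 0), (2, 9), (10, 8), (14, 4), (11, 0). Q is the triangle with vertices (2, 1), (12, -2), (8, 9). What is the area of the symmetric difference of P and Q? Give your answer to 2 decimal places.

|P| = 68, |Q| = 49, |P∩Q| = 35.3241.
|P △ Q| = |P| + |Q| − 2·|P∩Q| = 68 + 49 − 70.6482 = 46.35.

46.35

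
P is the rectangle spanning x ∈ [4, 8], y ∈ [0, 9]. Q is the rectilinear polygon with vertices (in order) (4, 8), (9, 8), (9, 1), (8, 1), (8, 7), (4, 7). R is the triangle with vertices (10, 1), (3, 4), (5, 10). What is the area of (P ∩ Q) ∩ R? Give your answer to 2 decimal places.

2.22

|P ∩ Q| = 4.
|(P ∩ Q) ∩ R| = 2.22.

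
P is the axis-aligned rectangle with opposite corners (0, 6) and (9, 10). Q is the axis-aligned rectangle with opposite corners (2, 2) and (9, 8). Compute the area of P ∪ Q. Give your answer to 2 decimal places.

64.00

By inclusion–exclusion:
Individual areas: |P| = 36, |Q| = 42.
|P∩Q|: x∈[2,9], y∈[6,8] → 7·2 = 14.
|P ∪ Q| = 78 − 14 = 64.00.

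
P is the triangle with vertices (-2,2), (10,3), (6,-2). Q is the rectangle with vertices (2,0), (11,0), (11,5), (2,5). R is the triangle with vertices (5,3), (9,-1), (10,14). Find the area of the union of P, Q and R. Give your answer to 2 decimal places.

By inclusion–exclusion:
Individual areas: |P| = 28, |Q| = 45, |R| = 32.
|P∩Q| = 17.7333.
|P∩R| = 5.6388.
|Q∩R| = 15.7576.
|P∩Q∩R| = 5.6388.
|P ∪ Q ∪ R| = 105 − 39.1297 + 5.6388 = 71.51.

71.51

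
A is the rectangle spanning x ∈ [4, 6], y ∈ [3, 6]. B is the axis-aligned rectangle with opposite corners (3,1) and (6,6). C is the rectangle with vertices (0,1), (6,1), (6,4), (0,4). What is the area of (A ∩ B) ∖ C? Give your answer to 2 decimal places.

|A ∩ B| = 6.
|(A ∩ B) ∩ C| = 2.
|(A ∩ B) ∖ C| = 6 − 2 = 4.00.

4.00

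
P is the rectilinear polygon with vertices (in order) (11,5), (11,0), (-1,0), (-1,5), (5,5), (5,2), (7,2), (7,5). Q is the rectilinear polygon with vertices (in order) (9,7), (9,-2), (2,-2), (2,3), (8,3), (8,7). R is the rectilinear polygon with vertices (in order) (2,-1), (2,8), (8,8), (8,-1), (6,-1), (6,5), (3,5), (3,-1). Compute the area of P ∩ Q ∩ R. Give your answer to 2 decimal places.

8.00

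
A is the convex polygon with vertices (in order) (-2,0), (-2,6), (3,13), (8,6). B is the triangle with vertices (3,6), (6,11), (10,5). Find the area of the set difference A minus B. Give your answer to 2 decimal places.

54.05

|A| = 65, |A∩B| = 10.9532.
|A ∖ B| = |A| − |A∩B| = 65 − 10.9532 = 54.05.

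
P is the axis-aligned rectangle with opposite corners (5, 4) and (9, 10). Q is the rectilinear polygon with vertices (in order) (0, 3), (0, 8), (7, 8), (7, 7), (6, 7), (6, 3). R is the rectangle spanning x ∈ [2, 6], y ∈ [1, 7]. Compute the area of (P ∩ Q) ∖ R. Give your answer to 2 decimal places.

|P ∩ Q| = 5.
|(P ∩ Q) ∩ R| = 3.
|(P ∩ Q) ∖ R| = 5 − 3 = 2.00.

2.00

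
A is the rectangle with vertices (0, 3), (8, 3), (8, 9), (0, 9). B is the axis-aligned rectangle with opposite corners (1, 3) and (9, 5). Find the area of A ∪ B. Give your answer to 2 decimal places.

By inclusion–exclusion:
Individual areas: |A| = 48, |B| = 16.
|A∩B|: x∈[1,8], y∈[3,5] → 7·2 = 14.
|A ∪ B| = 64 − 14 = 50.00.

50.00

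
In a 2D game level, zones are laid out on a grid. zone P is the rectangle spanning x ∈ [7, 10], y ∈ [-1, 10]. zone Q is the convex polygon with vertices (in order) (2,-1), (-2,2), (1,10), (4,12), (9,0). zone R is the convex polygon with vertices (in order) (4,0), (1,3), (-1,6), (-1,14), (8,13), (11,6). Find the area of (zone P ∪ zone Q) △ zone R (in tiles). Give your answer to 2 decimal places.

|zone P ∪ zone Q| = 110.4143.
|(zone P ∪ zone Q) ∩ zone R| = 73.5562.
|(zone P ∪ zone Q) △ zone R| = 110.4143 + 115.5 − 147.1124 = 78.80.

78.80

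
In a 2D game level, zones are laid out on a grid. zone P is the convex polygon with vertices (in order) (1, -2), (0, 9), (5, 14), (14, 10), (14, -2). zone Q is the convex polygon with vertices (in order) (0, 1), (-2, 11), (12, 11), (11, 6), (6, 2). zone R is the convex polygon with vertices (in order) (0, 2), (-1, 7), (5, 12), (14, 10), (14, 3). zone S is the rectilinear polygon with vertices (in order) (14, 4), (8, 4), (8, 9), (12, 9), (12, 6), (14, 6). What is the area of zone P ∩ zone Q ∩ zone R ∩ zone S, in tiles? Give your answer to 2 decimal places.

13.40

The intersection is the polygon with vertices (11,6), (8.5,4), (8,4), (8,9), (11.6,9).
By the shoelace formula its area is 13.40.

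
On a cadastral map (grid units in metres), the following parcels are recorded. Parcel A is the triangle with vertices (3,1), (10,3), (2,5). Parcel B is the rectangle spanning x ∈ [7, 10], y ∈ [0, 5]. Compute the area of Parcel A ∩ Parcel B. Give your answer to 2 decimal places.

2.41

The intersection is the polygon with vertices (7,2.143), (7,3.75), (10,3).
By the shoelace formula its area is 2.41.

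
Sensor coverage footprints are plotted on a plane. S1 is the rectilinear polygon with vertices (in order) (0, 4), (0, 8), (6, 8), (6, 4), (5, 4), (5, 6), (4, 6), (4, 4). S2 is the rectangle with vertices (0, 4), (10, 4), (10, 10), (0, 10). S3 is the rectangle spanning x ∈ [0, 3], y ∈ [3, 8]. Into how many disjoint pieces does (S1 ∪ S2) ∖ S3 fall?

(S1 ∪ S2) ∖ S3 is a single connected region.

1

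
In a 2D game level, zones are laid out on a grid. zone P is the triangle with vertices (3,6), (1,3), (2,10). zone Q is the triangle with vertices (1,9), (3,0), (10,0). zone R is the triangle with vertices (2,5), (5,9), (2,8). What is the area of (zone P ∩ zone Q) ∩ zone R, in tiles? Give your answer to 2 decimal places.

1.68

The region (zone P ∩ zone Q) ∩ zone R is the polygon with vertices (2.667,7.333), (2.938,6.25), (2,5), (2,8).
By the shoelace formula its area is 1.68.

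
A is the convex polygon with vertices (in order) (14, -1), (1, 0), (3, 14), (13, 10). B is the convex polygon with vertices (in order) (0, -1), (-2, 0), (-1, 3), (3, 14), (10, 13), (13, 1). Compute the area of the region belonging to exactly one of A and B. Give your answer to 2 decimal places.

|A| = 145, |B| = 152, |A∩B| = 120.2756.
|A △ B| = |A| + |B| − 2·|A∩B| = 145 + 152 − 240.5513 = 56.45.

56.45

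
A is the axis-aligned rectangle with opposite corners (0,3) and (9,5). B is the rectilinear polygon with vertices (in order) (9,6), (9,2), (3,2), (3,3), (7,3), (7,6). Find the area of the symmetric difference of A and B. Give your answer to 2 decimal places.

22.00

|A| = 18, |B| = 12, |A∩B| = 4.
|A △ B| = |A| + |B| − 2·|A∩B| = 18 + 12 − 8 = 22.00.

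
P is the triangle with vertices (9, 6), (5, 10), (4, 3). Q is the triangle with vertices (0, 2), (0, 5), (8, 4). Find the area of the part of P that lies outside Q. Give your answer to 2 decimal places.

|P| = 16, |P∩Q| = 1.3938.
|P ∖ Q| = |P| − |P∩Q| = 16 − 1.3938 = 14.61.

14.61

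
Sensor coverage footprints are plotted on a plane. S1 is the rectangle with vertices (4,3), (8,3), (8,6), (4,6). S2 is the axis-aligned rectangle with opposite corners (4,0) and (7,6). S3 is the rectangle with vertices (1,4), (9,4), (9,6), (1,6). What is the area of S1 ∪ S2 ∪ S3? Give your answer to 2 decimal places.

29.00

By inclusion–exclusion:
Individual areas: |S1| = 12, |S2| = 18, |S3| = 16.
|S1∩S2|: x∈[4,7], y∈[3,6] → 3·3 = 9.
|S1∩S3|: x∈[4,8], y∈[4,6] → 4·2 = 8.
|S2∩S3|: x∈[4,7], y∈[4,6] → 3·2 = 6.
|S1∩S2∩S3| = 6.
|S1 ∪ S2 ∪ S3| = 46 − 23 + 6 = 29.00.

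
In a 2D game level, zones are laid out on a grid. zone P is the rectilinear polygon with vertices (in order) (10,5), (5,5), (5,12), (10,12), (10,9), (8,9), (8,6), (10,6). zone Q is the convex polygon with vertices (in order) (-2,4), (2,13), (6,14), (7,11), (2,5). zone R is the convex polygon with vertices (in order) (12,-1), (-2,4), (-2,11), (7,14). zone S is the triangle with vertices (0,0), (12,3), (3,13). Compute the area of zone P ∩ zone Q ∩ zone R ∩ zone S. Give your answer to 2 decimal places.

1.03

The intersection is the polygon with vertices (5,8.6), (5,10.778), (5.942,9.731).
By the shoelace formula its area is 1.03.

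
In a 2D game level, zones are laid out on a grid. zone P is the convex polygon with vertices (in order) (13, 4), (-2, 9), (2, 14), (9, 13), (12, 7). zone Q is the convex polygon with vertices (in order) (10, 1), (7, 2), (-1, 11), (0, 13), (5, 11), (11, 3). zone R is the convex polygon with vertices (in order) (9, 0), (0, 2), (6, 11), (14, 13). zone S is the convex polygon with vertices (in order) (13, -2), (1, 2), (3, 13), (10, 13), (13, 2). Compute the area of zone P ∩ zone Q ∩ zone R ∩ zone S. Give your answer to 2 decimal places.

The intersection is the polygon with vertices (3.454,7.182), (5.529,10.294), (9.333,5.222).
By the shoelace formula its area is 11.18.

11.18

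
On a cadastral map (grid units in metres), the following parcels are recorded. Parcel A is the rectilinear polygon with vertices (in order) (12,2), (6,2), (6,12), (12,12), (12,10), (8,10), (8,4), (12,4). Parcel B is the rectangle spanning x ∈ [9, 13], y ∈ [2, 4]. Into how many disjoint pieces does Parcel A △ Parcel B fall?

2

Parcel A △ Parcel B splits into 2 disjoint pieces (area 30, area 2).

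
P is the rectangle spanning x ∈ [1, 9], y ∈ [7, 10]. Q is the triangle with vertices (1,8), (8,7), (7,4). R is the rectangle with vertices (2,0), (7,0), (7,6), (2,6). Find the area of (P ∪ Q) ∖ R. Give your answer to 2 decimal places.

|P ∪ Q| = 32.25.
|(P ∪ Q) ∩ R| = 3.
|(P ∪ Q) ∖ R| = 32.25 − 3 = 29.25.

29.25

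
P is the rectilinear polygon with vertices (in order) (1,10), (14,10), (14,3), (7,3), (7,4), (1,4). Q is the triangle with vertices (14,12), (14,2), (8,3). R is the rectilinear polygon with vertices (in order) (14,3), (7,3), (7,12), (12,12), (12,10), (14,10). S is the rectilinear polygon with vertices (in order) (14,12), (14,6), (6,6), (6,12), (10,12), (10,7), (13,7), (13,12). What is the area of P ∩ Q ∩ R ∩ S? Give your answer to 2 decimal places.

The intersection is the polygon with vertices (10.667,7), (13,7), (13,10), (14,10), (14,6), (10,6).
By the shoelace formula its area is 6.67.

6.67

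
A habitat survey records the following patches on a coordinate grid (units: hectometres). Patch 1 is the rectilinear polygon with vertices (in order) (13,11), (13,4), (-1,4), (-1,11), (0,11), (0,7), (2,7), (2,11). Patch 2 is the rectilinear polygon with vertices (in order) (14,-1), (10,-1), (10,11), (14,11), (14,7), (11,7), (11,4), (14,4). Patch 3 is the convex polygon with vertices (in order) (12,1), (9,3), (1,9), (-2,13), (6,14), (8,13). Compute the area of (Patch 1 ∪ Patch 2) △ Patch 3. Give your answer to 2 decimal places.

|Patch 1 ∪ Patch 2| = 114.
|(Patch 1 ∪ Patch 2) ∩ Patch 3| = 46.125.
|(Patch 1 ∪ Patch 2) △ Patch 3| = 114 + 76 − 92.25 = 97.75.

97.75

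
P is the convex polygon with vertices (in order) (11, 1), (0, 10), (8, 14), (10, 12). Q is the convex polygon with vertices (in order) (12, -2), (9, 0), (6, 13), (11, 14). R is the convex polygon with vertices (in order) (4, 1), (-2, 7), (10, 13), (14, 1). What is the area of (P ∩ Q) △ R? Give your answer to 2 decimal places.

|P ∩ Q| = 34.625.
|(P ∩ Q) ∩ R| = 30.4555.
|(P ∩ Q) △ R| = 34.625 + 114 − 60.9109 = 87.71.

87.71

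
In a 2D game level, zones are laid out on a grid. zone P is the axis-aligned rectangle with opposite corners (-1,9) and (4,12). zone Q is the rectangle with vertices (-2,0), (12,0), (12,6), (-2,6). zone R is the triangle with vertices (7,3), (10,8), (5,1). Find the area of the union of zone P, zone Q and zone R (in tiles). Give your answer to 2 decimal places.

By inclusion–exclusion:
Individual areas: |zone P| = 15, |zone Q| = 84, |zone R| = 2.
|zone P∩zone Q| = 0 (no overlap).
|zone P∩zone R| = 0.
|zone Q∩zone R| = 1.7714.
|zone P∩zone Q∩zone R| = 0.
|zone P ∪ zone Q ∪ zone R| = 101 − 1.7714 + 0 = 99.23.

99.23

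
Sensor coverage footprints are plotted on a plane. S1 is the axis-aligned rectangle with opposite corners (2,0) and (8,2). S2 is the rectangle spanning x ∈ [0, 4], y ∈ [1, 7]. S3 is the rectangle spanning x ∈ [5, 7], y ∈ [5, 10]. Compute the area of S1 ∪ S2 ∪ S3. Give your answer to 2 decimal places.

44.00

By inclusion–exclusion:
Individual areas: |S1| = 12, |S2| = 24, |S3| = 10.
|S1∩S2|: x∈[2,4], y∈[1,2] → 2·1 = 2.
|S1∩S3| = 0 (no overlap).
|S2∩S3| = 0 (no overlap).
|S1∩S2∩S3| = 0.
|S1 ∪ S2 ∪ S3| = 46 − 2 + 0 = 44.00.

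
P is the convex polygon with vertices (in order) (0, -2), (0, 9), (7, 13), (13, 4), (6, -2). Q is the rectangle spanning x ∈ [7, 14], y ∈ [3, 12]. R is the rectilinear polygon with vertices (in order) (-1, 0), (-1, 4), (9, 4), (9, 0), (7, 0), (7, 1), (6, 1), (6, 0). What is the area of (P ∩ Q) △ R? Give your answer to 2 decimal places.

67.08

|P ∩ Q| = 32.0833.
|(P ∩ Q) ∩ R| = 2.
|(P ∩ Q) △ R| = 32.0833 + 39 − 4 = 67.08.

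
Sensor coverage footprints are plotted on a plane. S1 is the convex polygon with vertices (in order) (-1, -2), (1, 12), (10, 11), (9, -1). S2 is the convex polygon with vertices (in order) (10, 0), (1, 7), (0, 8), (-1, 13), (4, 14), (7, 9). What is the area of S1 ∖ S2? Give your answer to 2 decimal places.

|S1| = 123.5, |S1∩S2| = 51.1111.
|S1 ∖ S2| = |S1| − |S1∩S2| = 123.5 − 51.1111 = 72.39.

72.39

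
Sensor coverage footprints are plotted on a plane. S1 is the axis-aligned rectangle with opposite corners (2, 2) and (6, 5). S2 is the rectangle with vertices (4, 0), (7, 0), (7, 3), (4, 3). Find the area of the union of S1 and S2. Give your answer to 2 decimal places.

19.00

By inclusion–exclusion:
Individual areas: |S1| = 12, |S2| = 9.
|S1∩S2|: x∈[4,6], y∈[2,3] → 2·1 = 2.
|S1 ∪ S2| = 21 − 2 = 19.00.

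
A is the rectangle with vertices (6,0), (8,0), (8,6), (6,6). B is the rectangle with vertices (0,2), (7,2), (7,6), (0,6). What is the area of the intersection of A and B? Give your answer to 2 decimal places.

|A∩B|: x∈[6,7], y∈[2,6] → 1·4 = 4.

4.00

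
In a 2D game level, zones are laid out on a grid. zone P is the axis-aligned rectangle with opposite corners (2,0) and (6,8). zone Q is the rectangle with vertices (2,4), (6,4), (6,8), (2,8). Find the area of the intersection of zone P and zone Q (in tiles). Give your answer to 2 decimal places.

16.00

|zone P∩zone Q|: x∈[2,6], y∈[4,8] → 4·4 = 16.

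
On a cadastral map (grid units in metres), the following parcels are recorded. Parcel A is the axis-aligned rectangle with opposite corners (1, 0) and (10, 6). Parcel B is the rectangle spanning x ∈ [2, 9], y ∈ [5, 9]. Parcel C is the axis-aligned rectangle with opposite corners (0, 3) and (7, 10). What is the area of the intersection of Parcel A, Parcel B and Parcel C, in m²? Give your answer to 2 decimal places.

The intersection is the polygon with vertices (2,5), (2,6), (7,6), (7,5).
By the shoelace formula its area is 5.00.

5.00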